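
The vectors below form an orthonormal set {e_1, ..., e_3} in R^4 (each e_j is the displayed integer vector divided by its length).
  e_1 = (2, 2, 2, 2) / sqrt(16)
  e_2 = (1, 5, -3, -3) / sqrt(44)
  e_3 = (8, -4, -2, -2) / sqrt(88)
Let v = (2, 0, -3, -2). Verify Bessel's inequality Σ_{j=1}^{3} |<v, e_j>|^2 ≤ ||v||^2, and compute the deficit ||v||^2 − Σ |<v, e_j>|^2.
Σ |<v, e_j>|^2 = 33/2; ||v||^2 = 17; deficit = 1/2

Write each e_j = u_j / sqrt(<u_j, u_j>) where u_j is the displayed integer vector. Then <v, e_j> = <v, u_j> / sqrt(<u_j, u_j>), so |<v, e_j>|^2 = <v, u_j>^2 / <u_j, u_j>.
Coefficients: <v, e_1> = -6/sqrt(16), <v, e_2> = 17/sqrt(44), <v, e_3> = 26/sqrt(88).
Square and sum: Σ |<v, e_j>|^2 = 33/2.
Compute ||v||^2 = v·v = 17.
Deficit = 17 − 33/2 = 1/2 ≥ 0, confirming Bessel's inequality. (The deficit equals ||v − Σ <v,e_j> e_j||^2, the squared distance from v to span{e_j}.)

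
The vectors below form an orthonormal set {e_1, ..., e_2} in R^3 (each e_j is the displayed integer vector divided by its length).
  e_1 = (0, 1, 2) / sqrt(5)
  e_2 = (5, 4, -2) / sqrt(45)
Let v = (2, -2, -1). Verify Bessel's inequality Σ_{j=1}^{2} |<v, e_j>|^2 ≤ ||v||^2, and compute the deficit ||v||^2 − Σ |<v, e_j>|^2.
Σ |<v, e_j>|^2 = 32/9; ||v||^2 = 9; deficit = 49/9

Write each e_j = u_j / sqrt(<u_j, u_j>) where u_j is the displayed integer vector. Then <v, e_j> = <v, u_j> / sqrt(<u_j, u_j>), so |<v, e_j>|^2 = <v, u_j>^2 / <u_j, u_j>.
Coefficients: <v, e_1> = -4/sqrt(5), <v, e_2> = 4/sqrt(45).
Square and sum: Σ |<v, e_j>|^2 = 32/9.
Compute ||v||^2 = v·v = 9.
Deficit = 9 − 32/9 = 49/9 ≥ 0, confirming Bessel's inequality. (The deficit equals ||v − Σ <v,e_j> e_j||^2, the squared distance from v to span{e_j}.)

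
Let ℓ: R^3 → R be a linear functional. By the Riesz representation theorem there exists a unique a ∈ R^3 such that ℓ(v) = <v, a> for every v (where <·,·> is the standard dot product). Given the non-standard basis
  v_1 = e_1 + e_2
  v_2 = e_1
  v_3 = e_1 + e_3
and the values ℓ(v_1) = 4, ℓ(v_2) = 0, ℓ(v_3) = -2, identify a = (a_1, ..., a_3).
a = (0, 4, -2)

Write a = (a_1, ..., a_3) in the standard basis. For each basis vector v_i, ℓ(v_i) = <v_i, a> is a linear equation in the a_j's. Collect the n equations into a matrix system V a = ℓ, where row i of V is v_i (expressed in the standard basis). Since V is invertible (lower-triangular with 1s on the diagonal, up to permutation), solve by back-substitution:
  V =
[[1, 1, 0],
 [1, 0, 0],
 [1, 0, 1]]
  V a = (4, 0, -2)
Solving gives a = (0, 4, -2).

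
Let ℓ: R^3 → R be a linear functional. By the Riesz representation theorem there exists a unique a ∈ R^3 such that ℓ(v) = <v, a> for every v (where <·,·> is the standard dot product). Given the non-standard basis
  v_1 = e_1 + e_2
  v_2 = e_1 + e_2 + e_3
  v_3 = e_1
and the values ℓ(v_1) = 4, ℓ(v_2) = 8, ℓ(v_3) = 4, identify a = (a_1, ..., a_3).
a = (4, 0, 4)

Write a = (a_1, ..., a_3) in the standard basis. For each basis vector v_i, ℓ(v_i) = <v_i, a> is a linear equation in the a_j's. Collect the n equations into a matrix system V a = ℓ, where row i of V is v_i (expressed in the standard basis). Since V is invertible (lower-triangular with 1s on the diagonal, up to permutation), solve by back-substitution:
  V =
[[1, 1, 0],
 [1, 1, 1],
 [1, 0, 0]]
  V a = (4, 8, 4)
Solving gives a = (4, 0, 4).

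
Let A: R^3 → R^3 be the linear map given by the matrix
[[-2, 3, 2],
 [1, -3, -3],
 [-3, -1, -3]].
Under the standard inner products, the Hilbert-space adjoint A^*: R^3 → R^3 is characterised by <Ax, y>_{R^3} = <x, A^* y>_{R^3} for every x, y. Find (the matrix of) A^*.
A^* = A^T =
[[-2, 1, -3],
 [3, -3, -1],
 [2, -3, -3]]

For real matrices with standard dot products, the defining identity <Ax, y> = <x, A^* y> gives (Ax)^T y = x^T (A^*) y, i.e. x^T A^T y = x^T (A^*) y. Since this holds for all x, y, we must have A^* = A^T. Therefore
A^* =
[[-2, 1, -3],
 [3, -3, -1],
 [2, -3, -3]].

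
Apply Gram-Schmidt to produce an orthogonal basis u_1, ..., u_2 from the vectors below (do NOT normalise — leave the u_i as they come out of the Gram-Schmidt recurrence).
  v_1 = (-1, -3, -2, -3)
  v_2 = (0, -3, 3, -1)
Orthogonal basis:
  u_1 = (-1, -3, -2, -3)
  u_2 = (6/23, -51/23, 81/23, -5/23)

Apply the Gram-Schmidt recurrence
  u_1 = v_1
  u_i = v_i − Σ_{j<i} ((v_i · u_j) / (u_j · u_j)) · u_j.

Step by step this gives:
  u_1 = (-1, -3, -2, -3)
  u_2 = (6/23, -51/23, 81/23, -5/23)

Orthogonality check:
  u_2 · u_1 = 0 (should be 0)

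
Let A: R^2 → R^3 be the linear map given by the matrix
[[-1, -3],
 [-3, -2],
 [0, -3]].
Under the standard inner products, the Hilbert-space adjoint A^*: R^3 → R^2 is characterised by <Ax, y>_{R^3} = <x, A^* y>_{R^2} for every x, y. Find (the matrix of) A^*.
A^* = A^T =
[[-1, -3, 0],
 [-3, -2, -3]]

For real matrices with standard dot products, the defining identity <Ax, y> = <x, A^* y> gives (Ax)^T y = x^T (A^*) y, i.e. x^T A^T y = x^T (A^*) y. Since this holds for all x, y, we must have A^* = A^T. Therefore
A^* =
[[-1, -3, 0],
 [-3, -2, -3]].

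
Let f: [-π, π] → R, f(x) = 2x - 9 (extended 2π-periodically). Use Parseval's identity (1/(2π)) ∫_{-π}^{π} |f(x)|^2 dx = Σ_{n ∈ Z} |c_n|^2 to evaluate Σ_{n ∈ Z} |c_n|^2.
Σ |c_n|^2 = 4π^2/3 + 81

Expand and integrate term by term over [-π, π]:
  ∫ (2x)^2 dx = 4·(2π^3/3); ∫ 2·2·(-9)·x dx = 0 (odd integrand); ∫ (-9)^2 dx = 81·2π.
So (1/(2π)) ∫_{-π}^{π} (2x - 9)^2 dx = 4π^2/3 + 81 = 4π^2/3 + 81.
Parseval ⇒ Σ |c_n|^2 = 4π^2/3 + 81.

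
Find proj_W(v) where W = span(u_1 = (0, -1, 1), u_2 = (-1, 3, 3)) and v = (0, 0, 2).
proj_W(v) = (-6/19, -1/19, 37/19)

Set up U = [u_1 | ... | u_2] ∈ R^(3×2). The projector onto W = col(U) is P = U (U^T U)^(-1) U^T.
Compute U^T U =
  [2, 0]
  [0, 19],
and U^T v = (2, 6).
Solve U^T U · c = U^T v for the coefficients: c = (1, 6/19). The projection is proj_W(v) = U c.
Check: (v - proj_W(v)) · u_1 = 0  (should be 0).
Check: (v - proj_W(v)) · u_2 = 0  (should be 0).
Result: proj_W(v) = (-6/19, -1/19, 37/19).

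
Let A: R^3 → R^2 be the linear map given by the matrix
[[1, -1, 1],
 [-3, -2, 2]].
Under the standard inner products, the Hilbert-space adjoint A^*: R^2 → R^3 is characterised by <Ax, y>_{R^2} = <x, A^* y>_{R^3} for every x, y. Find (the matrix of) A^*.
A^* = A^T =
[[1, -3],
 [-1, -2],
 [1, 2]]

For real matrices with standard dot products, the defining identity <Ax, y> = <x, A^* y> gives (Ax)^T y = x^T (A^*) y, i.e. x^T A^T y = x^T (A^*) y. Since this holds for all x, y, we must have A^* = A^T. Therefore
A^* =
[[1, -3],
 [-1, -2],
 [1, 2]].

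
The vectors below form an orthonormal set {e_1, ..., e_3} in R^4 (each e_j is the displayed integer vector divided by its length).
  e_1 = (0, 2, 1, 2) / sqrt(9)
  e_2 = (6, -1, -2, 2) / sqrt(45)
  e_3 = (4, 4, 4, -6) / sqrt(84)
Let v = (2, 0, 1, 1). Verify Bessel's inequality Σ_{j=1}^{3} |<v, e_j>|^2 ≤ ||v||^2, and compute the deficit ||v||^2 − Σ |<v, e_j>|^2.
Σ |<v, e_j>|^2 = 162/35; ||v||^2 = 6; deficit = 48/35

Write each e_j = u_j / sqrt(<u_j, u_j>) where u_j is the displayed integer vector. Then <v, e_j> = <v, u_j> / sqrt(<u_j, u_j>), so |<v, e_j>|^2 = <v, u_j>^2 / <u_j, u_j>.
Coefficients: <v, e_1> = 3/sqrt(9), <v, e_2> = 12/sqrt(45), <v, e_3> = 6/sqrt(84).
Square and sum: Σ |<v, e_j>|^2 = 162/35.
Compute ||v||^2 = v·v = 6.
Deficit = 6 − 162/35 = 48/35 ≥ 0, confirming Bessel's inequality. (The deficit equals ||v − Σ <v,e_j> e_j||^2, the squared distance from v to span{e_j}.)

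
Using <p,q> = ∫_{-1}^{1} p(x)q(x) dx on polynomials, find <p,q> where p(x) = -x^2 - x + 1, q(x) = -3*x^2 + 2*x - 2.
<p,q> = -24/5

Expand the product: p(x)·q(x) = 3*x^4 + x^3 - 3*x^2 + 4*x - 2.
∫_{-1}^{1} of each monomial x^k gives [2/(k+1) if k even, 0 if k odd]. Integrating term-by-term (or equivalently evaluating the antiderivative F(x) = 3*x^5/5 + x^4/4 - x^3 + 2*x^2 - 2*x at the endpoints):
  F(1) − F(−1) = -3/20 − (93/20) = -24/5.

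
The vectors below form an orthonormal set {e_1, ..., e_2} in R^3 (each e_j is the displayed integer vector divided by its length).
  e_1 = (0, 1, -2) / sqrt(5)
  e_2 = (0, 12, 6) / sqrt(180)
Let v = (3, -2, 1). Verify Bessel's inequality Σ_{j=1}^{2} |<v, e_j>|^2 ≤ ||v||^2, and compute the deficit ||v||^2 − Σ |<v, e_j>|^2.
Σ |<v, e_j>|^2 = 5; ||v||^2 = 14; deficit = 9

Write each e_j = u_j / sqrt(<u_j, u_j>) where u_j is the displayed integer vector. Then <v, e_j> = <v, u_j> / sqrt(<u_j, u_j>), so |<v, e_j>|^2 = <v, u_j>^2 / <u_j, u_j>.
Coefficients: <v, e_1> = -4/sqrt(5), <v, e_2> = -18/sqrt(180).
Square and sum: Σ |<v, e_j>|^2 = 5.
Compute ||v||^2 = v·v = 14.
Deficit = 14 − 5 = 9 ≥ 0, confirming Bessel's inequality. (The deficit equals ||v − Σ <v,e_j> e_j||^2, the squared distance from v to span{e_j}.)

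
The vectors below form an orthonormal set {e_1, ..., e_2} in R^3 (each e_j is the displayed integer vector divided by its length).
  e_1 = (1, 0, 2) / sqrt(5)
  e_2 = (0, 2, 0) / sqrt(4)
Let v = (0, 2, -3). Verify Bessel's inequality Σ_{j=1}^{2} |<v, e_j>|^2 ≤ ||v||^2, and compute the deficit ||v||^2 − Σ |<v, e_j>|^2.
Σ |<v, e_j>|^2 = 56/5; ||v||^2 = 13; deficit = 9/5

Write each e_j = u_j / sqrt(<u_j, u_j>) where u_j is the displayed integer vector. Then <v, e_j> = <v, u_j> / sqrt(<u_j, u_j>), so |<v, e_j>|^2 = <v, u_j>^2 / <u_j, u_j>.
Coefficients: <v, e_1> = -6/sqrt(5), <v, e_2> = 4/sqrt(4).
Square and sum: Σ |<v, e_j>|^2 = 56/5.
Compute ||v||^2 = v·v = 13.
Deficit = 13 − 56/5 = 9/5 ≥ 0, confirming Bessel's inequality. (The deficit equals ||v − Σ <v,e_j> e_j||^2, the squared distance from v to span{e_j}.)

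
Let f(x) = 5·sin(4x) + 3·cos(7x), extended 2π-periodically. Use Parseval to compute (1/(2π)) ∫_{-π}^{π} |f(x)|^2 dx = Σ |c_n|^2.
Σ |c_n|^2 = 17

Expand |f|^2 and use orthogonality of {sin(nx), cos(mx)} on [-π, π]:
  ∫_{-π}^{π} sin(nx)^2 dx = π, ∫ cos(mx)^2 dx = π, and cross terms integrate to 0.
So ∫_{-π}^{π} f(x)^2 dx = 5^2 · π + 3^2 · π = (25 + 9)π.
Divide by 2π: (25 + 9)/2 = 17.
By Parseval, this equals Σ |c_n|^2.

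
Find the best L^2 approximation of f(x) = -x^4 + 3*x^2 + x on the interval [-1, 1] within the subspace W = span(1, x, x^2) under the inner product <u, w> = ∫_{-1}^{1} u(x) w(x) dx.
g(x) = 15*x^2/7 + x + 3/35

The best approximation g ∈ W is the orthogonal projection of f onto W. Writing g = a_0 + a_1 x + a_2 x^2, the coefficients solve the normal equations G · a = b where
  G_{ij} = <φ_i, φ_j> and b_i = <f, φ_i>, with φ_0 = 1, φ_1 = x, φ_2 = x^2.
G =
  [2, 0, 2/3]
  [0, 2/3, 0]
  [2/3, 0, 2/5],
b = (8/5, 2/3, 32/35).
Solving gives a_0 = 3/35, a_1 = 1, a_2 = 15/7, so
  g(x) = 15*x^2/7 + x + 3/35.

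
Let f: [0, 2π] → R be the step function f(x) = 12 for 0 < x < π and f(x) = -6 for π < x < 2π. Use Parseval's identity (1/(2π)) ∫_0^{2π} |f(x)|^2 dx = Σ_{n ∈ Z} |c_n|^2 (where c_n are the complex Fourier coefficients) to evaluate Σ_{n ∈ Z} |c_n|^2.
Σ |c_n|^2 = 90

Parseval equates the L^2 energy of f (normalised by 1/(2π)) with the ℓ^2 sum of its Fourier coefficients: (1/(2π)) ∫_0^{2π} |f|^2 = Σ |c_n|^2.
Compute the left side: (1/(2π)) [∫_0^π 12^2 dx + ∫_π^{2π} (-6)^2 dx] = (1/(2π)) · (144π + 36π) = (144 + 36)/2 = 90.
So Σ_{n ∈ Z} |c_n|^2 = 90.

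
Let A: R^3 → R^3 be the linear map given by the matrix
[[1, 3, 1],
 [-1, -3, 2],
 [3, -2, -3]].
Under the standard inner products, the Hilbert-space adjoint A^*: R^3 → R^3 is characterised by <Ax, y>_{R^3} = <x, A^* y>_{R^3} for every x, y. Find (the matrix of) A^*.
A^* = A^T =
[[1, -1, 3],
 [3, -3, -2],
 [1, 2, -3]]

For real matrices with standard dot products, the defining identity <Ax, y> = <x, A^* y> gives (Ax)^T y = x^T (A^*) y, i.e. x^T A^T y = x^T (A^*) y. Since this holds for all x, y, we must have A^* = A^T. Therefore
A^* =
[[1, -1, 3],
 [3, -3, -2],
 [1, 2, -3]].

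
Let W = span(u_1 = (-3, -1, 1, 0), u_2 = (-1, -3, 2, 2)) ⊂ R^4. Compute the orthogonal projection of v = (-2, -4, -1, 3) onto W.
proj_W(v) = (-90/67, -198/67, 135/67, 126/67)

Set up U = [u_1 | ... | u_2] ∈ R^(4×2). The projector onto W = col(U) is P = U (U^T U)^(-1) U^T.
Compute U^T U =
  [11, 8]
  [8, 18],
and U^T v = (9, 18).
Solve U^T U · c = U^T v for the coefficients: c = (9/67, 63/67). The projection is proj_W(v) = U c.
Check: (v - proj_W(v)) · u_1 = 0  (should be 0).
Check: (v - proj_W(v)) · u_2 = 0  (should be 0).
Result: proj_W(v) = (-90/67, -198/67, 135/67, 126/67).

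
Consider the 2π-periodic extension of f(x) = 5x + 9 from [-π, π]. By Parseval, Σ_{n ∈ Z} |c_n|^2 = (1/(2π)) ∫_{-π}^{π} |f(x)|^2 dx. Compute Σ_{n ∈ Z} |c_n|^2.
Σ |c_n|^2 = 25π^2/3 + 81

Expand and integrate term by term over [-π, π]:
  ∫ (5x)^2 dx = 25·(2π^3/3); ∫ 2·5·(9)·x dx = 0 (odd integrand); ∫ 9^2 dx = 81·2π.
So (1/(2π)) ∫_{-π}^{π} (5x + 9)^2 dx = 25π^2/3 + 81 = 25π^2/3 + 81.
Parseval ⇒ Σ |c_n|^2 = 25π^2/3 + 81.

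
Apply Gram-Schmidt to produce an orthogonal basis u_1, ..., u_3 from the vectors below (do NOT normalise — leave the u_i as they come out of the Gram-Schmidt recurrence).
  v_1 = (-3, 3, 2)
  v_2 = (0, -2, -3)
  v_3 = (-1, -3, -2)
Orthogonal basis:
  u_1 = (-3, 3, 2)
  u_2 = (-18/11, -4/11, -21/11)
  u_3 = (-50/71, -90/71, 60/71)

Apply the Gram-Schmidt recurrence
  u_1 = v_1
  u_i = v_i − Σ_{j<i} ((v_i · u_j) / (u_j · u_j)) · u_j.

Step by step this gives:
  u_1 = (-3, 3, 2)
  u_2 = (-18/11, -4/11, -21/11)
  u_3 = (-50/71, -90/71, 60/71)

Orthogonality check:
  u_2 · u_1 = 0 (should be 0)
  u_3 · u_1 = 0 (should be 0)
  u_3 · u_2 = 0 (should be 0)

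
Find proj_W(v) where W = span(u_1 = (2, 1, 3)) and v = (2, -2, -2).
proj_W(v) = (-4/7, -2/7, -6/7)

Set up U = [u_1 | ... | u_1] ∈ R^(3×1). The projector onto W = col(U) is P = U (U^T U)^(-1) U^T.
Compute U^T U =
  [14],
and U^T v = (-4).
Solve U^T U · c = U^T v for the coefficients: c = (-2/7). The projection is proj_W(v) = U c.
Check: (v - proj_W(v)) · u_1 = 0  (should be 0).
Result: proj_W(v) = (-4/7, -2/7, -6/7).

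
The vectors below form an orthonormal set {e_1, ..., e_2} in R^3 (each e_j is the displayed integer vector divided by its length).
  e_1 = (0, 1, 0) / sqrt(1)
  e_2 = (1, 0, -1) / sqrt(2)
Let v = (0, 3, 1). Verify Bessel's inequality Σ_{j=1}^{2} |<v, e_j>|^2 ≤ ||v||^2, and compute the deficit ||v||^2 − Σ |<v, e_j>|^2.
Σ |<v, e_j>|^2 = 19/2; ||v||^2 = 10; deficit = 1/2

Write each e_j = u_j / sqrt(<u_j, u_j>) where u_j is the displayed integer vector. Then <v, e_j> = <v, u_j> / sqrt(<u_j, u_j>), so |<v, e_j>|^2 = <v, u_j>^2 / <u_j, u_j>.
Coefficients: <v, e_1> = 3/sqrt(1), <v, e_2> = -1/sqrt(2).
Square and sum: Σ |<v, e_j>|^2 = 19/2.
Compute ||v||^2 = v·v = 10.
Deficit = 10 − 19/2 = 1/2 ≥ 0, confirming Bessel's inequality. (The deficit equals ||v − Σ <v,e_j> e_j||^2, the squared distance from v to span{e_j}.)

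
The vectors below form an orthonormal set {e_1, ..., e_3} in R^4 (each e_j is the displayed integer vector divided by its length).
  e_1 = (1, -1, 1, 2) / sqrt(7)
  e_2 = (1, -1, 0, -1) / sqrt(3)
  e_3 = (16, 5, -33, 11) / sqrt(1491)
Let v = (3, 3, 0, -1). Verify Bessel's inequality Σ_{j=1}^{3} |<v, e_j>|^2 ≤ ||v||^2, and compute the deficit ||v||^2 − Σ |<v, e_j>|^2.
Σ |<v, e_j>|^2 = 193/71; ||v||^2 = 19; deficit = 1156/71

Write each e_j = u_j / sqrt(<u_j, u_j>) where u_j is the displayed integer vector. Then <v, e_j> = <v, u_j> / sqrt(<u_j, u_j>), so |<v, e_j>|^2 = <v, u_j>^2 / <u_j, u_j>.
Coefficients: <v, e_1> = -2/sqrt(7), <v, e_2> = 1/sqrt(3), <v, e_3> = 52/sqrt(1491).
Square and sum: Σ |<v, e_j>|^2 = 193/71.
Compute ||v||^2 = v·v = 19.
Deficit = 19 − 193/71 = 1156/71 ≥ 0, confirming Bessel's inequality. (The deficit equals ||v − Σ <v,e_j> e_j||^2, the squared distance from v to span{e_j}.)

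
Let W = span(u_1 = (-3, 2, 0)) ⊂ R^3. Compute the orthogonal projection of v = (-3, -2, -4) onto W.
proj_W(v) = (-15/13, 10/13, 0)

Set up U = [u_1 | ... | u_1] ∈ R^(3×1). The projector onto W = col(U) is P = U (U^T U)^(-1) U^T.
Compute U^T U =
  [13],
and U^T v = (5).
Solve U^T U · c = U^T v for the coefficients: c = (5/13). The projection is proj_W(v) = U c.
Check: (v - proj_W(v)) · u_1 = 0  (should be 0).
Result: proj_W(v) = (-15/13, 10/13, 0).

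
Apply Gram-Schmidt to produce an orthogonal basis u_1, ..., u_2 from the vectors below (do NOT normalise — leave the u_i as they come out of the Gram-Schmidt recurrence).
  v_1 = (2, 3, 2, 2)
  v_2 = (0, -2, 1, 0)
Orthogonal basis:
  u_1 = (2, 3, 2, 2)
  u_2 = (8/21, -10/7, 29/21, 8/21)

Apply the Gram-Schmidt recurrence
  u_1 = v_1
  u_i = v_i − Σ_{j<i} ((v_i · u_j) / (u_j · u_j)) · u_j.

Step by step this gives:
  u_1 = (2, 3, 2, 2)
  u_2 = (8/21, -10/7, 29/21, 8/21)

Orthogonality check:
  u_2 · u_1 = 0 (should be 0)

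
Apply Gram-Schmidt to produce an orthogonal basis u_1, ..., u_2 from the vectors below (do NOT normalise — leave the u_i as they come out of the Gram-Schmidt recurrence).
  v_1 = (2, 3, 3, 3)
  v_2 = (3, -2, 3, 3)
Orthogonal basis:
  u_1 = (2, 3, 3, 3)
  u_2 = (57/31, -116/31, 39/31, 39/31)

Apply the Gram-Schmidt recurrence
  u_1 = v_1
  u_i = v_i − Σ_{j<i} ((v_i · u_j) / (u_j · u_j)) · u_j.

Step by step this gives:
  u_1 = (2, 3, 3, 3)
  u_2 = (57/31, -116/31, 39/31, 39/31)

Orthogonality check:
  u_2 · u_1 = 0 (should be 0)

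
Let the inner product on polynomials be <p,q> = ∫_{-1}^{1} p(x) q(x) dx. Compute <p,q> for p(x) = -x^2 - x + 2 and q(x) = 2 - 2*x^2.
<p,q> = 24/5

Expand the product: p(x)·q(x) = 2*x^4 + 2*x^3 - 6*x^2 - 2*x + 4.
∫_{-1}^{1} of each monomial x^k gives [2/(k+1) if k even, 0 if k odd]. Integrating term-by-term (or equivalently evaluating the antiderivative F(x) = 2*x^5/5 + x^4/2 - 2*x^3 - x^2 + 4*x at the endpoints):
  F(1) − F(−1) = 19/10 − (-29/10) = 24/5.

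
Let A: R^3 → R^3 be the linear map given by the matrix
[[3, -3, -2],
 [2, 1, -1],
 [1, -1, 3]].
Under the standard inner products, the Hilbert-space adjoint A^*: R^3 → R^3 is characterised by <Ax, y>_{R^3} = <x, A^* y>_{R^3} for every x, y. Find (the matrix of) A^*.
A^* = A^T =
[[3, 2, 1],
 [-3, 1, -1],
 [-2, -1, 3]]

For real matrices with standard dot products, the defining identity <Ax, y> = <x, A^* y> gives (Ax)^T y = x^T (A^*) y, i.e. x^T A^T y = x^T (A^*) y. Since this holds for all x, y, we must have A^* = A^T. Therefore
A^* =
[[3, 2, 1],
 [-3, 1, -1],
 [-2, -1, 3]].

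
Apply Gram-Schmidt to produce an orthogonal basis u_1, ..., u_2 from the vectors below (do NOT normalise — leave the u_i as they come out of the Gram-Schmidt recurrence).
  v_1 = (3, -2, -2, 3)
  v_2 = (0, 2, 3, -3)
Orthogonal basis:
  u_1 = (3, -2, -2, 3)
  u_2 = (57/26, 7/13, 20/13, -21/26)

Apply the Gram-Schmidt recurrence
  u_1 = v_1
  u_i = v_i − Σ_{j<i} ((v_i · u_j) / (u_j · u_j)) · u_j.

Step by step this gives:
  u_1 = (3, -2, -2, 3)
  u_2 = (57/26, 7/13, 20/13, -21/26)

Orthogonality check:
  u_2 · u_1 = 0 (should be 0)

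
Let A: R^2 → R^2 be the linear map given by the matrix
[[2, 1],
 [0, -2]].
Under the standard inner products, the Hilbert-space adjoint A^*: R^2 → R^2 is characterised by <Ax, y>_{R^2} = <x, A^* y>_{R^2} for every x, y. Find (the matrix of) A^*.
A^* = A^T =
[[2, 0],
 [1, -2]]

For real matrices with standard dot products, the defining identity <Ax, y> = <x, A^* y> gives (Ax)^T y = x^T (A^*) y, i.e. x^T A^T y = x^T (A^*) y. Since this holds for all x, y, we must have A^* = A^T. Therefore
A^* =
[[2, 0],
 [1, -2]].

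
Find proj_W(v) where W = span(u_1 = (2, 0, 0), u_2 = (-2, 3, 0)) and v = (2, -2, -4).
proj_W(v) = (2, -2, 0)

Set up U = [u_1 | ... | u_2] ∈ R^(3×2). The projector onto W = col(U) is P = U (U^T U)^(-1) U^T.
Compute U^T U =
  [4, -4]
  [-4, 13],
and U^T v = (4, -10).
Solve U^T U · c = U^T v for the coefficients: c = (1/3, -2/3). The projection is proj_W(v) = U c.
Check: (v - proj_W(v)) · u_1 = 0  (should be 0).
Check: (v - proj_W(v)) · u_2 = 0  (should be 0).
Result: proj_W(v) = (2, -2, 0).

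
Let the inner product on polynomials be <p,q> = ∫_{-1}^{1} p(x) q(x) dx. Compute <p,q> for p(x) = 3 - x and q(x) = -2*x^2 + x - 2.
<p,q> = -50/3

Expand the product: p(x)·q(x) = 2*x^3 - 7*x^2 + 5*x - 6.
∫_{-1}^{1} of each monomial x^k gives [2/(k+1) if k even, 0 if k odd]. Integrating term-by-term (or equivalently evaluating the antiderivative F(x) = x^4/2 - 7*x^3/3 + 5*x^2/2 - 6*x at the endpoints):
  F(1) − F(−1) = -16/3 − (34/3) = -50/3.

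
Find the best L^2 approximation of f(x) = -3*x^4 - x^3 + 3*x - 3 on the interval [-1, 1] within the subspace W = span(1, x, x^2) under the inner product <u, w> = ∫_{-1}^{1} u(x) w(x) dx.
g(x) = -18*x^2/7 + 12*x/5 - 96/35

The best approximation g ∈ W is the orthogonal projection of f onto W. Writing g = a_0 + a_1 x + a_2 x^2, the coefficients solve the normal equations G · a = b where
  G_{ij} = <φ_i, φ_j> and b_i = <f, φ_i>, with φ_0 = 1, φ_1 = x, φ_2 = x^2.
G =
  [2, 0, 2/3]
  [0, 2/3, 0]
  [2/3, 0, 2/5],
b = (-36/5, 8/5, -20/7).
Solving gives a_0 = -96/35, a_1 = 12/5, a_2 = -18/7, so
  g(x) = -18*x^2/7 + 12*x/5 - 96/35.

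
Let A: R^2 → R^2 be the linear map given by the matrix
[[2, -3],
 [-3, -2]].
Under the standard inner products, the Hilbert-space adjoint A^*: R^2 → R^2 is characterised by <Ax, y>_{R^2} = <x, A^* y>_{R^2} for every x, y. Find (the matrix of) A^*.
A^* = A^T =
[[2, -3],
 [-3, -2]]

For real matrices with standard dot products, the defining identity <Ax, y> = <x, A^* y> gives (Ax)^T y = x^T (A^*) y, i.e. x^T A^T y = x^T (A^*) y. Since this holds for all x, y, we must have A^* = A^T. Therefore
A^* =
[[2, -3],
 [-3, -2]].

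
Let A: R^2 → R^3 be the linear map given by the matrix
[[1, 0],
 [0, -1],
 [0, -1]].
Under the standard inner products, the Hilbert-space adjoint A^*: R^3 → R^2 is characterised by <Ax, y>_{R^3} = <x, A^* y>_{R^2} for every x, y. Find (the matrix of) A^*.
A^* = A^T =
[[1, 0, 0],
 [0, -1, -1]]

For real matrices with standard dot products, the defining identity <Ax, y> = <x, A^* y> gives (Ax)^T y = x^T (A^*) y, i.e. x^T A^T y = x^T (A^*) y. Since this holds for all x, y, we must have A^* = A^T. Therefore
A^* =
[[1, 0, 0],
 [0, -1, -1]].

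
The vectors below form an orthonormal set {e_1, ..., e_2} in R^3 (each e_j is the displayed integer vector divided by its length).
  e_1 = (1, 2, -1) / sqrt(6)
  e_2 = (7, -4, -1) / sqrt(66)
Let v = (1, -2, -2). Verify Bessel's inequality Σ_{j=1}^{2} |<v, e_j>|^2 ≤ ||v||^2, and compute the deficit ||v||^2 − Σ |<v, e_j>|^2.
Σ |<v, e_j>|^2 = 50/11; ||v||^2 = 9; deficit = 49/11

Write each e_j = u_j / sqrt(<u_j, u_j>) where u_j is the displayed integer vector. Then <v, e_j> = <v, u_j> / sqrt(<u_j, u_j>), so |<v, e_j>|^2 = <v, u_j>^2 / <u_j, u_j>.
Coefficients: <v, e_1> = -1/sqrt(6), <v, e_2> = 17/sqrt(66).
Square and sum: Σ |<v, e_j>|^2 = 50/11.
Compute ||v||^2 = v·v = 9.
Deficit = 9 − 50/11 = 49/11 ≥ 0, confirming Bessel's inequality. (The deficit equals ||v − Σ <v,e_j> e_j||^2, the squared distance from v to span{e_j}.)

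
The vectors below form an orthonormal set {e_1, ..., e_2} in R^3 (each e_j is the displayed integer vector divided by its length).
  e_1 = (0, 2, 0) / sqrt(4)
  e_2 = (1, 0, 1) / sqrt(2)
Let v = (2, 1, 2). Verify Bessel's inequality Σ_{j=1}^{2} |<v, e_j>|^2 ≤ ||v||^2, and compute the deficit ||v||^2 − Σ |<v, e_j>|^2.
Σ |<v, e_j>|^2 = 9; ||v||^2 = 9; deficit = 0

Write each e_j = u_j / sqrt(<u_j, u_j>) where u_j is the displayed integer vector. Then <v, e_j> = <v, u_j> / sqrt(<u_j, u_j>), so |<v, e_j>|^2 = <v, u_j>^2 / <u_j, u_j>.
Coefficients: <v, e_1> = 2/sqrt(4), <v, e_2> = 4/sqrt(2).
Square and sum: Σ |<v, e_j>|^2 = 9.
Compute ||v||^2 = v·v = 9.
Deficit = 9 − 9 = 0 ≥ 0, confirming Bessel's inequality. (The deficit equals ||v − Σ <v,e_j> e_j||^2, the squared distance from v to span{e_j}.)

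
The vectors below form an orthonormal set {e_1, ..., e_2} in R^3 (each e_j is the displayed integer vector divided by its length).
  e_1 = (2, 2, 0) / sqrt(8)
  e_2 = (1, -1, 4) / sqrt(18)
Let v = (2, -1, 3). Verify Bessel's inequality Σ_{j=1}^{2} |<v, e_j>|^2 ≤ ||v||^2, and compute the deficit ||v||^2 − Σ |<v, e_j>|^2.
Σ |<v, e_j>|^2 = 13; ||v||^2 = 14; deficit = 1

Write each e_j = u_j / sqrt(<u_j, u_j>) where u_j is the displayed integer vector. Then <v, e_j> = <v, u_j> / sqrt(<u_j, u_j>), so |<v, e_j>|^2 = <v, u_j>^2 / <u_j, u_j>.
Coefficients: <v, e_1> = 2/sqrt(8), <v, e_2> = 15/sqrt(18).
Square and sum: Σ |<v, e_j>|^2 = 13.
Compute ||v||^2 = v·v = 14.
Deficit = 14 − 13 = 1 ≥ 0, confirming Bessel's inequality. (The deficit equals ||v − Σ <v,e_j> e_j||^2, the squared distance from v to span{e_j}.)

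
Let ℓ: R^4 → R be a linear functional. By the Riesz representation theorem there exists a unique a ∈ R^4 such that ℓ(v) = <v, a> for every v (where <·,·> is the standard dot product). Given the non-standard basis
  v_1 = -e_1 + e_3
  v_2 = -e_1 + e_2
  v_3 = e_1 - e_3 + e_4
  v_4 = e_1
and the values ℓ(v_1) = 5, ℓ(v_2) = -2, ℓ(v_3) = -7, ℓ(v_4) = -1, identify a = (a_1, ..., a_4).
a = (-1, -3, 4, -2)

Write a = (a_1, ..., a_4) in the standard basis. For each basis vector v_i, ℓ(v_i) = <v_i, a> is a linear equation in the a_j's. Collect the n equations into a matrix system V a = ℓ, where row i of V is v_i (expressed in the standard basis). Since V is invertible (lower-triangular with 1s on the diagonal, up to permutation), solve by back-substitution:
  V =
[[-1, 0, 1, 0],
 [-1, 1, 0, 0],
 [1, 0, -1, 1],
 [1, 0, 0, 0]]
  V a = (5, -2, -7, -1)
Solving gives a = (-1, -3, 4, -2).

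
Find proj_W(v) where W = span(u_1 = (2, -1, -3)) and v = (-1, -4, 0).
proj_W(v) = (2/7, -1/7, -3/7)

Set up U = [u_1 | ... | u_1] ∈ R^(3×1). The projector onto W = col(U) is P = U (U^T U)^(-1) U^T.
Compute U^T U =
  [14],
and U^T v = (2).
Solve U^T U · c = U^T v for the coefficients: c = (1/7). The projection is proj_W(v) = U c.
Check: (v - proj_W(v)) · u_1 = 0  (should be 0).
Result: proj_W(v) = (2/7, -1/7, -3/7).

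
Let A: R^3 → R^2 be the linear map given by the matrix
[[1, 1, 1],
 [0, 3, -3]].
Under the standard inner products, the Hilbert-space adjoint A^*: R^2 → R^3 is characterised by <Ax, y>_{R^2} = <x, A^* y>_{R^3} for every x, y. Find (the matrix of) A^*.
A^* = A^T =
[[1, 0],
 [1, 3],
 [1, -3]]

For real matrices with standard dot products, the defining identity <Ax, y> = <x, A^* y> gives (Ax)^T y = x^T (A^*) y, i.e. x^T A^T y = x^T (A^*) y. Since this holds for all x, y, we must have A^* = A^T. Therefore
A^* =
[[1, 0],
 [1, 3],
 [1, -3]].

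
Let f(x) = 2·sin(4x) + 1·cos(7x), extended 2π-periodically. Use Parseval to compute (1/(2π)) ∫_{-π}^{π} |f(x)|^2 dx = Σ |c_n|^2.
Σ |c_n|^2 = 5/2

Expand |f|^2 and use orthogonality of {sin(nx), cos(mx)} on [-π, π]:
  ∫_{-π}^{π} sin(nx)^2 dx = π, ∫ cos(mx)^2 dx = π, and cross terms integrate to 0.
So ∫_{-π}^{π} f(x)^2 dx = 2^2 · π + 1^2 · π = (4 + 1)π.
Divide by 2π: (4 + 1)/2 = 5/2.
By Parseval, this equals Σ |c_n|^2.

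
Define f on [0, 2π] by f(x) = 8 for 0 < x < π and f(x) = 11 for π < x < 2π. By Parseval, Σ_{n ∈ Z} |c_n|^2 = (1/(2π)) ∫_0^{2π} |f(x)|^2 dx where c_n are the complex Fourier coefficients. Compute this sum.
Σ |c_n|^2 = 185/2

Parseval equates the L^2 energy of f (normalised by 1/(2π)) with the ℓ^2 sum of its Fourier coefficients: (1/(2π)) ∫_0^{2π} |f|^2 = Σ |c_n|^2.
Compute the left side: (1/(2π)) [∫_0^π 8^2 dx + ∫_π^{2π} 11^2 dx] = (1/(2π)) · (64π + 121π) = (64 + 121)/2 = 185/2.
So Σ_{n ∈ Z} |c_n|^2 = 185/2.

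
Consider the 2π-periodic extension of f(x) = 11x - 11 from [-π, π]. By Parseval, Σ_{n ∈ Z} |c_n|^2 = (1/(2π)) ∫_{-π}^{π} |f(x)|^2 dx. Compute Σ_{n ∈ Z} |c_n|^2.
Σ |c_n|^2 = 121π^2/3 + 121

Expand and integrate term by term over [-π, π]:
  ∫ (11x)^2 dx = 121·(2π^3/3); ∫ 2·11·(-11)·x dx = 0 (odd integrand); ∫ (-11)^2 dx = 121·2π.
So (1/(2π)) ∫_{-π}^{π} (11x - 11)^2 dx = 121π^2/3 + 121 = 121π^2/3 + 121.
Parseval ⇒ Σ |c_n|^2 = 121π^2/3 + 121.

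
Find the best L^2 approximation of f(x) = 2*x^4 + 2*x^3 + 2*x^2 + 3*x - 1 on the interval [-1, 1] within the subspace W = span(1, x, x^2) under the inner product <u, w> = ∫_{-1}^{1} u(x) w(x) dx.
g(x) = 26*x^2/7 + 21*x/5 - 41/35

The best approximation g ∈ W is the orthogonal projection of f onto W. Writing g = a_0 + a_1 x + a_2 x^2, the coefficients solve the normal equations G · a = b where
  G_{ij} = <φ_i, φ_j> and b_i = <f, φ_i>, with φ_0 = 1, φ_1 = x, φ_2 = x^2.
G =
  [2, 0, 2/3]
  [0, 2/3, 0]
  [2/3, 0, 2/5],
b = (2/15, 14/5, 74/105).
Solving gives a_0 = -41/35, a_1 = 21/5, a_2 = 26/7, so
  g(x) = 26*x^2/7 + 21*x/5 - 41/35.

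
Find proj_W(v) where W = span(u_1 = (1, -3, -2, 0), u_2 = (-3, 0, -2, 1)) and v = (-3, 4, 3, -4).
proj_W(v) = (-314/195, 293/65, 44/15, 7/195)

Set up U = [u_1 | ... | u_2] ∈ R^(4×2). The projector onto W = col(U) is P = U (U^T U)^(-1) U^T.
Compute U^T U =
  [14, 1]
  [1, 14],
and U^T v = (-21, -1).
Solve U^T U · c = U^T v for the coefficients: c = (-293/195, 7/195). The projection is proj_W(v) = U c.
Check: (v - proj_W(v)) · u_1 = 0  (should be 0).
Check: (v - proj_W(v)) · u_2 = 0  (should be 0).
Result: proj_W(v) = (-314/195, 293/65, 44/15, 7/195).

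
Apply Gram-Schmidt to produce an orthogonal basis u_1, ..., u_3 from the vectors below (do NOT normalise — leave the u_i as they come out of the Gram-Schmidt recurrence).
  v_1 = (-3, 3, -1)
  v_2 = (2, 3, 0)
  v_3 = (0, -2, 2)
Orthogonal basis:
  u_1 = (-3, 3, -1)
  u_2 = (47/19, 48/19, 3/19)
  u_3 = (-39/119, 26/119, 195/119)

Apply the Gram-Schmidt recurrence
  u_1 = v_1
  u_i = v_i − Σ_{j<i} ((v_i · u_j) / (u_j · u_j)) · u_j.

Step by step this gives:
  u_1 = (-3, 3, -1)
  u_2 = (47/19, 48/19, 3/19)
  u_3 = (-39/119, 26/119, 195/119)

Orthogonality check:
  u_2 · u_1 = 0 (should be 0)
  u_3 · u_1 = 0 (should be 0)
  u_3 · u_2 = 0 (should be 0)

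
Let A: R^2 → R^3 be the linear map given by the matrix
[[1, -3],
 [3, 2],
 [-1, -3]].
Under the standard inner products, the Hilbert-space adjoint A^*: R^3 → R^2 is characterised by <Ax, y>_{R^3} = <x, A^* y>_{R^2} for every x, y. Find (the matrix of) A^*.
A^* = A^T =
[[1, 3, -1],
 [-3, 2, -3]]

For real matrices with standard dot products, the defining identity <Ax, y> = <x, A^* y> gives (Ax)^T y = x^T (A^*) y, i.e. x^T A^T y = x^T (A^*) y. Since this holds for all x, y, we must have A^* = A^T. Therefore
A^* =
[[1, 3, -1],
 [-3, 2, -3]].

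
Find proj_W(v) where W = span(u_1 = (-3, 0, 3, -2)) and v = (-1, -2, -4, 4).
proj_W(v) = (51/22, 0, -51/22, 17/11)

Set up U = [u_1 | ... | u_1] ∈ R^(4×1). The projector onto W = col(U) is P = U (U^T U)^(-1) U^T.
Compute U^T U =
  [22],
and U^T v = (-17).
Solve U^T U · c = U^T v for the coefficients: c = (-17/22). The projection is proj_W(v) = U c.
Check: (v - proj_W(v)) · u_1 = 0  (should be 0).
Result: proj_W(v) = (51/22, 0, -51/22, 17/11).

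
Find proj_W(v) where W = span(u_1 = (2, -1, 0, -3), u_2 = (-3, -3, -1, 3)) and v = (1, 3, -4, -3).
proj_W(v) = (233/124, 203/124, 71/124, -243/124)

Set up U = [u_1 | ... | u_2] ∈ R^(4×2). The projector onto W = col(U) is P = U (U^T U)^(-1) U^T.
Compute U^T U =
  [14, -12]
  [-12, 28],
and U^T v = (8, -17).
Solve U^T U · c = U^T v for the coefficients: c = (5/62, -71/124). The projection is proj_W(v) = U c.
Check: (v - proj_W(v)) · u_1 = 0  (should be 0).
Check: (v - proj_W(v)) · u_2 = 0  (should be 0).
Result: proj_W(v) = (233/124, 203/124, 71/124, -243/124).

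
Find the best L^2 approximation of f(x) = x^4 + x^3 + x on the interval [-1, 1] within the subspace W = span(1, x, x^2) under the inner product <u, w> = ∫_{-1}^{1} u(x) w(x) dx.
g(x) = 6*x^2/7 + 8*x/5 - 3/35

The best approximation g ∈ W is the orthogonal projection of f onto W. Writing g = a_0 + a_1 x + a_2 x^2, the coefficients solve the normal equations G · a = b where
  G_{ij} = <φ_i, φ_j> and b_i = <f, φ_i>, with φ_0 = 1, φ_1 = x, φ_2 = x^2.
G =
  [2, 0, 2/3]
  [0, 2/3, 0]
  [2/3, 0, 2/5],
b = (2/5, 16/15, 2/7).
Solving gives a_0 = -3/35, a_1 = 8/5, a_2 = 6/7, so
  g(x) = 6*x^2/7 + 8*x/5 - 3/35.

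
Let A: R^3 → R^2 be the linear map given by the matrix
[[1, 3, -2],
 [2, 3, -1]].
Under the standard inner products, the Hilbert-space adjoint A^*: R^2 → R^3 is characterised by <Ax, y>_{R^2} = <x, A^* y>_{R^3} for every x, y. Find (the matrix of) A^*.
A^* = A^T =
[[1, 2],
 [3, 3],
 [-2, -1]]

For real matrices with standard dot products, the defining identity <Ax, y> = <x, A^* y> gives (Ax)^T y = x^T (A^*) y, i.e. x^T A^T y = x^T (A^*) y. Since this holds for all x, y, we must have A^* = A^T. Therefore
A^* =
[[1, 2],
 [3, 3],
 [-2, -1]].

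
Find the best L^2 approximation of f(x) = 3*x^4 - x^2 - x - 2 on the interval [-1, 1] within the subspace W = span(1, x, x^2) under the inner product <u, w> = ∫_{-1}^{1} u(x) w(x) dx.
g(x) = 11*x^2/7 - x - 79/35

The best approximation g ∈ W is the orthogonal projection of f onto W. Writing g = a_0 + a_1 x + a_2 x^2, the coefficients solve the normal equations G · a = b where
  G_{ij} = <φ_i, φ_j> and b_i = <f, φ_i>, with φ_0 = 1, φ_1 = x, φ_2 = x^2.
G =
  [2, 0, 2/3]
  [0, 2/3, 0]
  [2/3, 0, 2/5],
b = (-52/15, -2/3, -92/105).
Solving gives a_0 = -79/35, a_1 = -1, a_2 = 11/7, so
  g(x) = 11*x^2/7 - x - 79/35.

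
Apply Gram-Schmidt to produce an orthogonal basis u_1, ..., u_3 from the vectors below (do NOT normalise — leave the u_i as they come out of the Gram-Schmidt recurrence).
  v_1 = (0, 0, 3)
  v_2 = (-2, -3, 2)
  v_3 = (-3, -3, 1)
Orthogonal basis:
  u_1 = (0, 0, 3)
  u_2 = (-2, -3, 0)
  u_3 = (-9/13, 6/13, 0)

Apply the Gram-Schmidt recurrence
  u_1 = v_1
  u_i = v_i − Σ_{j<i} ((v_i · u_j) / (u_j · u_j)) · u_j.

Step by step this gives:
  u_1 = (0, 0, 3)
  u_2 = (-2, -3, 0)
  u_3 = (-9/13, 6/13, 0)

Orthogonality check:
  u_2 · u_1 = 0 (should be 0)
  u_3 · u_1 = 0 (should be 0)
  u_3 · u_2 = 0 (should be 0)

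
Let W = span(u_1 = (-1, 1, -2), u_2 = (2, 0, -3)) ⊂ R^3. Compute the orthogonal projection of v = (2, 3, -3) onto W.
proj_W(v) = (61/62, 39/62, -114/31)

Set up U = [u_1 | ... | u_2] ∈ R^(3×2). The projector onto W = col(U) is P = U (U^T U)^(-1) U^T.
Compute U^T U =
  [6, 4]
  [4, 13],
and U^T v = (7, 13).
Solve U^T U · c = U^T v for the coefficients: c = (39/62, 25/31). The projection is proj_W(v) = U c.
Check: (v - proj_W(v)) · u_1 = 0  (should be 0).
Check: (v - proj_W(v)) · u_2 = 0  (should be 0).
Result: proj_W(v) = (61/62, 39/62, -114/31).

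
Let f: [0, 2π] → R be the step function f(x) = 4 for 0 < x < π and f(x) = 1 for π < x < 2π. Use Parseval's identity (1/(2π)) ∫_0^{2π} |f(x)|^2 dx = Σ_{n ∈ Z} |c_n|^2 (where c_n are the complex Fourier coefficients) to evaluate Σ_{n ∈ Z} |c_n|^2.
Σ |c_n|^2 = 17/2

Parseval equates the L^2 energy of f (normalised by 1/(2π)) with the ℓ^2 sum of its Fourier coefficients: (1/(2π)) ∫_0^{2π} |f|^2 = Σ |c_n|^2.
Compute the left side: (1/(2π)) [∫_0^π 4^2 dx + ∫_π^{2π} 1^2 dx] = (1/(2π)) · (16π + 1π) = (16 + 1)/2 = 17/2.
So Σ_{n ∈ Z} |c_n|^2 = 17/2.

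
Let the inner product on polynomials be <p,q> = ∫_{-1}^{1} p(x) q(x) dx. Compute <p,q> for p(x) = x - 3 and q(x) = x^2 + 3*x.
<p,q> = 0

Expand the product: p(x)·q(x) = x^3 - 9*x.
∫_{-1}^{1} of each monomial x^k gives [2/(k+1) if k even, 0 if k odd]. Integrating term-by-term (or equivalently evaluating the antiderivative F(x) = x^4/4 - 9*x^2/2 at the endpoints):
  F(1) − F(−1) = -17/4 − (-17/4) = 0.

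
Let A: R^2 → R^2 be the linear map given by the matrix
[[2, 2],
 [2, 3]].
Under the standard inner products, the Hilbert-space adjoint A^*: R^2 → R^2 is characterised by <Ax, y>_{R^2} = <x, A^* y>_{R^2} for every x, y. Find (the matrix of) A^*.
A^* = A^T =
[[2, 2],
 [2, 3]]

For real matrices with standard dot products, the defining identity <Ax, y> = <x, A^* y> gives (Ax)^T y = x^T (A^*) y, i.e. x^T A^T y = x^T (A^*) y. Since this holds for all x, y, we must have A^* = A^T. Therefore
A^* =
[[2, 2],
 [2, 3]].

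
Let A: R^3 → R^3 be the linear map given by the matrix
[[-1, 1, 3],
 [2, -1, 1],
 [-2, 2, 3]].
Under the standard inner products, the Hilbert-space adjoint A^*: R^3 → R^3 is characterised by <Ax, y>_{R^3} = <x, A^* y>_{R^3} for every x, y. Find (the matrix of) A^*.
A^* = A^T =
[[-1, 2, -2],
 [1, -1, 2],
 [3, 1, 3]]

For real matrices with standard dot products, the defining identity <Ax, y> = <x, A^* y> gives (Ax)^T y = x^T (A^*) y, i.e. x^T A^T y = x^T (A^*) y. Since this holds for all x, y, we must have A^* = A^T. Therefore
A^* =
[[-1, 2, -2],
 [1, -1, 2],
 [3, 1, 3]].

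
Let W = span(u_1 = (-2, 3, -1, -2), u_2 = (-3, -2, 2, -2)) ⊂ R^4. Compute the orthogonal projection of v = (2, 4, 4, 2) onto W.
proj_W(v) = (250/187, 210/187, -190/187, 160/187)

Set up U = [u_1 | ... | u_2] ∈ R^(4×2). The projector onto W = col(U) is P = U (U^T U)^(-1) U^T.
Compute U^T U =
  [18, 2]
  [2, 21],
and U^T v = (0, -10).
Solve U^T U · c = U^T v for the coefficients: c = (10/187, -90/187). The projection is proj_W(v) = U c.
Check: (v - proj_W(v)) · u_1 = 0  (should be 0).
Check: (v - proj_W(v)) · u_2 = 0  (should be 0).
Result: proj_W(v) = (250/187, 210/187, -190/187, 160/187).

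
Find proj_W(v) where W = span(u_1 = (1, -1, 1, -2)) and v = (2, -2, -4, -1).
proj_W(v) = (2/7, -2/7, 2/7, -4/7)

Set up U = [u_1 | ... | u_1] ∈ R^(4×1). The projector onto W = col(U) is P = U (U^T U)^(-1) U^T.
Compute U^T U =
  [7],
and U^T v = (2).
Solve U^T U · c = U^T v for the coefficients: c = (2/7). The projection is proj_W(v) = U c.
Check: (v - proj_W(v)) · u_1 = 0  (should be 0).
Result: proj_W(v) = (2/7, -2/7, 2/7, -4/7).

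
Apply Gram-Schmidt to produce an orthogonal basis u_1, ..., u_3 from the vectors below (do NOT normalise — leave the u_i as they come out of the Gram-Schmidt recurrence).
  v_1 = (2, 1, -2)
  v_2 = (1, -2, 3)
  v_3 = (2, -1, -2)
Orthogonal basis:
  u_1 = (2, 1, -2)
  u_2 = (7/3, -4/3, 5/3)
  u_3 = (-8/45, -64/45, -8/9)

Apply the Gram-Schmidt recurrence
  u_1 = v_1
  u_i = v_i − Σ_{j<i} ((v_i · u_j) / (u_j · u_j)) · u_j.

Step by step this gives:
  u_1 = (2, 1, -2)
  u_2 = (7/3, -4/3, 5/3)
  u_3 = (-8/45, -64/45, -8/9)

Orthogonality check:
  u_2 · u_1 = 0 (should be 0)
  u_3 · u_1 = 0 (should be 0)
  u_3 · u_2 = 0 (should be 0)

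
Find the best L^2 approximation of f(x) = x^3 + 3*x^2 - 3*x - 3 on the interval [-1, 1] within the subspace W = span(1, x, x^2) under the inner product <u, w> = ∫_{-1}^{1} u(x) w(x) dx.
g(x) = 3*x^2 - 12*x/5 - 3

The best approximation g ∈ W is the orthogonal projection of f onto W. Writing g = a_0 + a_1 x + a_2 x^2, the coefficients solve the normal equations G · a = b where
  G_{ij} = <φ_i, φ_j> and b_i = <f, φ_i>, with φ_0 = 1, φ_1 = x, φ_2 = x^2.
G =
  [2, 0, 2/3]
  [0, 2/3, 0]
  [2/3, 0, 2/5],
b = (-4, -8/5, -4/5).
Solving gives a_0 = -3, a_1 = -12/5, a_2 = 3, so
  g(x) = 3*x^2 - 12*x/5 - 3.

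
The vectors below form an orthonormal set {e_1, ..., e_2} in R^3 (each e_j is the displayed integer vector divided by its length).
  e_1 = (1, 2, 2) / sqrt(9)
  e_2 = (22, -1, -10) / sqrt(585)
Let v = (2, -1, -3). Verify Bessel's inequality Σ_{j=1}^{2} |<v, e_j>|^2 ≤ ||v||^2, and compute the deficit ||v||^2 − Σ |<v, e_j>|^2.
Σ |<v, e_j>|^2 = 177/13; ||v||^2 = 14; deficit = 5/13

Write each e_j = u_j / sqrt(<u_j, u_j>) where u_j is the displayed integer vector. Then <v, e_j> = <v, u_j> / sqrt(<u_j, u_j>), so |<v, e_j>|^2 = <v, u_j>^2 / <u_j, u_j>.
Coefficients: <v, e_1> = -6/sqrt(9), <v, e_2> = 75/sqrt(585).
Square and sum: Σ |<v, e_j>|^2 = 177/13.
Compute ||v||^2 = v·v = 14.
Deficit = 14 − 177/13 = 5/13 ≥ 0, confirming Bessel's inequality. (The deficit equals ||v − Σ <v,e_j> e_j||^2, the squared distance from v to span{e_j}.)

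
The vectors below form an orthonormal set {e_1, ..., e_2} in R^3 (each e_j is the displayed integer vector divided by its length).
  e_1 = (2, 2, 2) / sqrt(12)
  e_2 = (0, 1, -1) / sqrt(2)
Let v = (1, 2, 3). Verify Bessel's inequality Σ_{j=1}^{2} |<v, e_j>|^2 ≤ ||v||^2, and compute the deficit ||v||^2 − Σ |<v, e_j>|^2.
Σ |<v, e_j>|^2 = 25/2; ||v||^2 = 14; deficit = 3/2

Write each e_j = u_j / sqrt(<u_j, u_j>) where u_j is the displayed integer vector. Then <v, e_j> = <v, u_j> / sqrt(<u_j, u_j>), so |<v, e_j>|^2 = <v, u_j>^2 / <u_j, u_j>.
Coefficients: <v, e_1> = 12/sqrt(12), <v, e_2> = -1/sqrt(2).
Square and sum: Σ |<v, e_j>|^2 = 25/2.
Compute ||v||^2 = v·v = 14.
Deficit = 14 − 25/2 = 3/2 ≥ 0, confirming Bessel's inequality. (The deficit equals ||v − Σ <v,e_j> e_j||^2, the squared distance from v to span{e_j}.)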